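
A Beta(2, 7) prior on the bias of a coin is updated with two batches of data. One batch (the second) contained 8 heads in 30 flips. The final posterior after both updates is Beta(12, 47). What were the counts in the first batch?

Because Beta–binomial updating is additive in the counts, the combined data contributed (α_post−α_prior, β_post−β_prior) successes and failures.
Total across both batches: 12−2=10 heads, 47−7=40 tails.
Subtract the second batch: 10−8=2 heads and 40−22=18 tails.

2 heads and 18 tails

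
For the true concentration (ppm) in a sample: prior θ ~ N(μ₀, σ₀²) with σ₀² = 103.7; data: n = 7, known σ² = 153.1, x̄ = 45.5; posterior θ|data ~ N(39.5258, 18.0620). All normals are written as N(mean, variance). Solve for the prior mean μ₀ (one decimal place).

μ₀ = 11.2

The posterior mean is a precision-weighted average: μ_n = (τ₀μ₀ + τ_data·x̄)/(τ₀+τ_data), with τ₀=1/σ₀² and τ_data=n/σ².
Here τ₀ = 1/103.7 = 0.009643 and τ_data = 7/153.1 = 0.045722, so τ_n = 0.055365.
Rearranging for μ₀: μ₀ = (μ_n·τ_n − τ_data·x̄)/τ₀ = (39.5258·0.055365 − 0.045722·45.5) / 0.009643 = 0.107995/0.009643 ≈ 11.2.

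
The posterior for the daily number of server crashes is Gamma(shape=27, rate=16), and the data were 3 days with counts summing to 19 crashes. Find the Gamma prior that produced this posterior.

Gamma–Poisson conjugacy: posterior shape = α + Σxᵢ, posterior rate = β + n.
So α = 27 − 19 = 8 and β = 16 − 3 = 13.

Gamma(shape=8, rate=13)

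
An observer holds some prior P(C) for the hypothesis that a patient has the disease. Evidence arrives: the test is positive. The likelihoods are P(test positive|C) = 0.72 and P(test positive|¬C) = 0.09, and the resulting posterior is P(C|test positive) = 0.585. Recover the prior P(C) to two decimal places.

P(C) = 0.15

In odds form, posterior odds = prior odds × likelihood ratio, so prior odds = posterior odds ÷ LR.
Posterior odds = 0.585/(1−0.585) = 1.4096. LR = 0.72/0.09 = 8.0000.
Prior odds = 1.4096/8.0000 = 0.1762, so P(C) = 0.1762/(1+0.1762) ≈ 0.15.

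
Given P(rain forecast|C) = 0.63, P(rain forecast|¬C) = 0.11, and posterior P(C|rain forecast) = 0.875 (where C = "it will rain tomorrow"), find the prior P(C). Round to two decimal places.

P(C) = 0.55

In odds form, posterior odds = prior odds × likelihood ratio, so prior odds = posterior odds ÷ LR.
Posterior odds = 0.875/(1−0.875) = 7.0000. LR = 0.63/0.11 = 5.7273.
Prior odds = 7.0000/5.7273 = 1.2222, so P(C) = 1.2222/(1+1.2222) ≈ 0.55.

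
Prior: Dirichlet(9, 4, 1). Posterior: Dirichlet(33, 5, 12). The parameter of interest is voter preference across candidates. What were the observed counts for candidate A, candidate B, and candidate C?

counts (24, 1, 11)

For a Dirichlet(α) prior with multinomial counts c, the posterior is Dirichlet(α + c) componentwise.
Counts are posterior − prior componentwise: 33−9=24, 5−4=1, 12−1=11.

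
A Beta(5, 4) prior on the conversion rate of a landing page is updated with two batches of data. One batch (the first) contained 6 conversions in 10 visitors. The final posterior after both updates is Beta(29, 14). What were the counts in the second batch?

Sequential conjugate updates are equivalent to a single update on the pooled data, so total successes = posterior α − prior α and total failures = posterior β − prior β.
Total across both batches: 29−5=24 conversions, 14−4=10 bounces.
Subtract the first batch: 24−6=18 conversions and 10−4=6 bounces.

18 conversions and 6 bounces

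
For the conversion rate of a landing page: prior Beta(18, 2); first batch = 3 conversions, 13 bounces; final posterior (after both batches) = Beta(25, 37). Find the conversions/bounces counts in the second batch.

Sequential conjugate updates are equivalent to a single update on the pooled data, so total successes = posterior α − prior α and total failures = posterior β − prior β.
Total across both batches: 25−18=7 conversions, 37−2=35 bounces.
Subtract the first batch: 7−3=4 conversions and 35−13=22 bounces.

4 conversions and 22 bounces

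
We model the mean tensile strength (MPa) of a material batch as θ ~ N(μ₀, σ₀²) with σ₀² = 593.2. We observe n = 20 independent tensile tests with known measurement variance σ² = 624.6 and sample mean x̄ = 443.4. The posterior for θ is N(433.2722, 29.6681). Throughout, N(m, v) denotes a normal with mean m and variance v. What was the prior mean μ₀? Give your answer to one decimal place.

The posterior mean is a precision-weighted average: μ_n = (τ₀μ₀ + τ_data·x̄)/(τ₀+τ_data), with τ₀=1/σ₀² and τ_data=n/σ².
Here τ₀ = 1/593.2 = 0.001686 and τ_data = 20/624.6 = 0.032020, so τ_n = 0.033706.
Rearranging for μ₀: μ₀ = (μ_n·τ_n − τ_data·x̄)/τ₀ = (433.2722·0.033706 − 0.032020·443.4) / 0.001686 = 0.406205/0.001686 ≈ 240.9.

μ₀ = 240.9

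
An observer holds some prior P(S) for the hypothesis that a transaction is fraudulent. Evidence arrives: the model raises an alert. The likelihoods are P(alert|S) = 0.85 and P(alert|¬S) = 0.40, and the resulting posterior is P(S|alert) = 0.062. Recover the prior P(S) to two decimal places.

In odds form, posterior odds = prior odds × likelihood ratio, so prior odds = posterior odds ÷ LR.
Posterior odds = 0.062/(1−0.062) = 0.0661. LR = 0.85/0.40 = 2.1250.
Prior odds = 0.0661/2.1250 = 0.0311, so P(S) = 0.0311/(1+0.0311) ≈ 0.03.

P(S) = 0.03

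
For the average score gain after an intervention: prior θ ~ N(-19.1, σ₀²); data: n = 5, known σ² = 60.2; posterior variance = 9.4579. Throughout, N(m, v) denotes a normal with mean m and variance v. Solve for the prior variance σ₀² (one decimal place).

For the Normal–Normal model with known σ², precisions add: τ_n = τ₀ + n/σ².
So 1/σ₀² = 1/9.4579 − 5/60.2 = 0.105732 − 0.083056 = 0.022676.
Hence σ₀² = 1/0.022676 ≈ 44.1.

σ₀² = 44.1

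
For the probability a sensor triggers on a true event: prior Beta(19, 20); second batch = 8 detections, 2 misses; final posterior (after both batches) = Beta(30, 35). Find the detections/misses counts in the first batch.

Because Beta–binomial updating is additive in the counts, the combined data contributed (α_post−α_prior, β_post−β_prior) successes and failures.
Total across both batches: 30−19=11 detections, 35−20=15 misses.
Subtract the second batch: 11−8=3 detections and 15−2=13 misses.

3 detections and 13 misses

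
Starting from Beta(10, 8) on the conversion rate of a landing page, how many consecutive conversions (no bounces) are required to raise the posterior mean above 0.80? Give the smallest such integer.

k = 23

After k conversions and 0 bounces the posterior is Beta(10+k, 8), with mean (10+k)/(10+8+k).
Set (10+k)/(18+k) > 0.80 and solve: k > (0.80·18 − 10)/(1 − 0.80) = 22.000.
The smallest integer exceeding 22.000 is 23.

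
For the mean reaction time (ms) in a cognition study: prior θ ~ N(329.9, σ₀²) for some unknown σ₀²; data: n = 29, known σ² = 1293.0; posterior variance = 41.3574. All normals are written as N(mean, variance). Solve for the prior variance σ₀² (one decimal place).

For the Normal–Normal model with known σ², precisions add: τ_n = τ₀ + n/σ².
So 1/σ₀² = 1/41.3574 − 29/1293.0 = 0.024179 − 0.022428 = 0.001751.
Hence σ₀² = 1/0.001751 ≈ 571.1.

σ₀² = 571.1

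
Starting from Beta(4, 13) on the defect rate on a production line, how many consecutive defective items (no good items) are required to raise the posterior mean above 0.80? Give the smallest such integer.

After k defective items and 0 good items the posterior is Beta(4+k, 13), with mean (4+k)/(4+13+k).
Set (4+k)/(17+k) > 0.80 and solve: k > (0.80·17 − 4)/(1 − 0.80) = 48.000.
The smallest integer exceeding 48.000 is 49, and checking k=49: (53)/(66) = 0.8030 > 0.80.

k = 49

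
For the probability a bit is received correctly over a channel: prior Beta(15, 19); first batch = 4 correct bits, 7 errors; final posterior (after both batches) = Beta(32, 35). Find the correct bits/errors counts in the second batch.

Sequential conjugate updates are equivalent to a single update on the pooled data, so total successes = posterior α − prior α and total failures = posterior β − prior β.
Total across both batches: 32−15=17 correct bits, 35−19=16 errors.
Subtract the first batch: 17−4=13 correct bits and 16−7=9 errors.

13 correct bits and 9 errors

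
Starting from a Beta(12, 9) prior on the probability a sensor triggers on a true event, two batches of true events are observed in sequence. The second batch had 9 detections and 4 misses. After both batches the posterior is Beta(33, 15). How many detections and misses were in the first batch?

12 detections and 2 misses

Sequential conjugate updates are equivalent to a single update on the pooled data, so total successes = posterior α − prior α and total failures = posterior β − prior β.
Total across both batches: 33−12=21 detections, 15−9=6 misses.
Subtract the second batch: 21−9=12 detections and 6−4=2 misses.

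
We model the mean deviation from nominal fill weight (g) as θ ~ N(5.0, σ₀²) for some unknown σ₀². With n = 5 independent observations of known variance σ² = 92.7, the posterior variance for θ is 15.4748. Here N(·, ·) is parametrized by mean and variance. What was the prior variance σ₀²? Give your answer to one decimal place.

σ₀² = 93.6

Posterior precision equals prior precision plus data precision: 1/σ_n² = 1/σ₀² + n/σ².
So 1/σ₀² = 1/15.4748 − 5/92.7 = 0.064621 − 0.053937 = 0.010684.
Hence σ₀² = 1/0.010684 ≈ 93.6.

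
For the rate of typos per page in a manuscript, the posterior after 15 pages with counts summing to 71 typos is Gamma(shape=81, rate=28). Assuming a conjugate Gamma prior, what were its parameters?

Gamma(shape=10, rate=13)

A Gamma(α, β) prior (rate parametrization) on a Poisson rate with n observations summing to S gives posterior Gamma(α+S, β+n).
So α = 81 − 71 = 10 and β = 28 − 15 = 13.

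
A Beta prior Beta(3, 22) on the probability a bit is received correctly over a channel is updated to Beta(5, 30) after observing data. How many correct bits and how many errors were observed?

2 correct bits and 8 errors

A Beta(α, β) prior with s successes and f failures in binomial data gives a Beta(α+s, β+f) posterior.
So s = 5 − 3 = 2 and f = 30 − 22 = 8.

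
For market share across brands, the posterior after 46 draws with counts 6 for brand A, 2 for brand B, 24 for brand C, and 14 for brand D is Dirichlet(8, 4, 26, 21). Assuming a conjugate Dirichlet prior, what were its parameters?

For a Dirichlet(α) prior with multinomial counts c, the posterior is Dirichlet(α + c) componentwise.
Subtract each count from the matching posterior parameter: 8−6=2, 4−2=2, 26−24=2, 21−14=7.

Dirichlet(2, 2, 2, 7)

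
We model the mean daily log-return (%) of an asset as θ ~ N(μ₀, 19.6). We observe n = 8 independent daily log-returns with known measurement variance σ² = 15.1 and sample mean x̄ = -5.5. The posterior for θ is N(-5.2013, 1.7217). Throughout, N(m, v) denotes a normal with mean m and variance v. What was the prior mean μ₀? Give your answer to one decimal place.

μ₀ = -2.1

With known observation variance, the Normal–Normal posterior has precision τ_n = τ₀ + n/σ² and mean μ_n = (τ₀μ₀ + (n/σ²)x̄)/τ_n.
Here τ₀ = 1/19.6 = 0.051020 and τ_data = 8/15.1 = 0.529801, so τ_n = 0.580821.
Rearranging for μ₀: μ₀ = (μ_n·τ_n − τ_data·x̄)/τ₀ = (-5.2013·0.580821 − 0.529801·-5.5) / 0.051020 = -0.107119/0.051020 ≈ -2.1.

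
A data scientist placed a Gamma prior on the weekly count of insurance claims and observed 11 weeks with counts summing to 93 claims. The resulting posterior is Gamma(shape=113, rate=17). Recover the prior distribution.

A Gamma(α, β) prior (rate parametrization) on a Poisson rate with n observations summing to S gives posterior Gamma(α+S, β+n).
So α = 113 − 93 = 20 and β = 17 − 11 = 6.

Gamma(shape=20, rate=6)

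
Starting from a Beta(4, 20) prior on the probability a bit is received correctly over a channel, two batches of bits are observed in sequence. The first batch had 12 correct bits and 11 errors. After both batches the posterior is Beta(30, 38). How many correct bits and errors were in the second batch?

Sequential conjugate updates are equivalent to a single update on the pooled data, so total successes = posterior α − prior α and total failures = posterior β − prior β.
Total across both batches: 30−4=26 correct bits, 38−20=18 errors.
Subtract the first batch: 26−12=14 correct bits and 18−11=7 errors.

14 correct bits and 7 errors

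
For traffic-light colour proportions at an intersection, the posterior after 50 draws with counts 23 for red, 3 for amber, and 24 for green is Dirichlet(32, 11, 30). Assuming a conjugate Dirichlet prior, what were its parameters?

Dirichlet(9, 8, 6)

For a Dirichlet(α) prior with multinomial counts c, the posterior is Dirichlet(α + c) componentwise.
Subtract each count from the matching posterior parameter: 32−23=9, 11−3=8, 30−24=6.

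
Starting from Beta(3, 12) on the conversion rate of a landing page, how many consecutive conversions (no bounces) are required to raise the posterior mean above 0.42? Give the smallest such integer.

After k conversions and 0 bounces the posterior is Beta(3+k, 12), with mean (3+k)/(3+12+k).
Set (3+k)/(15+k) > 0.42 and solve: k > (0.42·15 − 3)/(1 − 0.42) = 5.690.
The smallest integer exceeding 5.690 is 6, and checking k=6: (9)/(21) = 0.4286 > 0.42.

k = 6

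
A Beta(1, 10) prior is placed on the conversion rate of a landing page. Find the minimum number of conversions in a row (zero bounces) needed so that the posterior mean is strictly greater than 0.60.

After k conversions and 0 bounces the posterior is Beta(1+k, 10), with mean (1+k)/(1+10+k).
Set (1+k)/(11+k) > 0.60 and solve: k > (0.60·11 − 1)/(1 − 0.60) = 14.000.
The smallest integer exceeding 14.000 is 15.

k = 15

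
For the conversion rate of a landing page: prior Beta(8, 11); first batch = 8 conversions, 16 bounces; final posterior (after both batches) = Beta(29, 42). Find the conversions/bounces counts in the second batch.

13 conversions and 15 bounces

Because Beta–binomial updating is additive in the counts, the combined data contributed (α_post−α_prior, β_post−β_prior) successes and failures.
Total across both batches: 29−8=21 conversions, 42−11=31 bounces.
Subtract the first batch: 21−8=13 conversions and 31−16=15 bounces.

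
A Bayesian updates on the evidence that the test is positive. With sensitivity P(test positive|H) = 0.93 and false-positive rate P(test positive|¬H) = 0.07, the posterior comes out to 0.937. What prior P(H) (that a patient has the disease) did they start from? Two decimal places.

P(H) = 0.53

In odds form, posterior odds = prior odds × likelihood ratio, so prior odds = posterior odds ÷ LR.
Posterior odds = 0.937/(1−0.937) = 14.8730. LR = 0.93/0.07 = 13.2857.
Prior odds = 14.8730/13.2857 = 1.1195, so P(H) = 1.1195/(1+1.1195) ≈ 0.53.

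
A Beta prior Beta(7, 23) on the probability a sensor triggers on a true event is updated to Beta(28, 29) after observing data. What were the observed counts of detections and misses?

21 detections and 6 misses

Beta is conjugate to the binomial likelihood: posterior = Beta(a+s, b+f).
So s = 28 − 7 = 21 and f = 29 − 23 = 6.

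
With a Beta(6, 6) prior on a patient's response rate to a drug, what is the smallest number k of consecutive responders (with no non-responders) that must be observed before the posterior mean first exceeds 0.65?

After k responders and 0 non-responders the posterior is Beta(6+k, 6), with mean (6+k)/(6+6+k).
Set (6+k)/(12+k) > 0.65 and solve: k > (0.65·12 − 6)/(1 − 0.65) = 5.143.
The smallest integer exceeding 5.143 is 6, and checking k=6: (12)/(18) = 0.6667 > 0.65.

k = 6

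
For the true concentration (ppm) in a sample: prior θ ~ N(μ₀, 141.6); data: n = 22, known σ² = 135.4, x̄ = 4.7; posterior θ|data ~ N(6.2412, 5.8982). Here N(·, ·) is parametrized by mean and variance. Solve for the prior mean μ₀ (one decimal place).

μ₀ = 41.7

With known observation variance, the Normal–Normal posterior has precision τ_n = τ₀ + n/σ² and mean μ_n = (τ₀μ₀ + (n/σ²)x̄)/τ_n.
Here τ₀ = 1/141.6 = 0.007062 and τ_data = 22/135.4 = 0.162482, so τ_n = 0.169544.
Rearranging for μ₀: μ₀ = (μ_n·τ_n − τ_data·x̄)/τ₀ = (6.2412·0.169544 − 0.162482·4.7) / 0.007062 = 0.294493/0.007062 ≈ 41.7.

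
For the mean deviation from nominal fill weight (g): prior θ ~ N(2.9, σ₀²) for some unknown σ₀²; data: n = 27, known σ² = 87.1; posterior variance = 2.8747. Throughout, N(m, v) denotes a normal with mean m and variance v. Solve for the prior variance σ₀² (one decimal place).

For the Normal–Normal model with known σ², precisions add: τ_n = τ₀ + n/σ².
So 1/σ₀² = 1/2.8747 − 27/87.1 = 0.347862 − 0.309989 = 0.037873.
Hence σ₀² = 1/0.037873 ≈ 26.4.

σ₀² = 26.4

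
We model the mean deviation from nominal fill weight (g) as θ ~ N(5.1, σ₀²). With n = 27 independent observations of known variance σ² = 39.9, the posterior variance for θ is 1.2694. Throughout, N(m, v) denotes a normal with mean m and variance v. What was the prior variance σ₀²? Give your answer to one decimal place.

Posterior precision equals prior precision plus data precision: 1/σ_n² = 1/σ₀² + n/σ².
So 1/σ₀² = 1/1.2694 − 27/39.9 = 0.787774 − 0.676692 = 0.111082.
Hence σ₀² = 1/0.111082 ≈ 9.0.

σ₀² = 9.0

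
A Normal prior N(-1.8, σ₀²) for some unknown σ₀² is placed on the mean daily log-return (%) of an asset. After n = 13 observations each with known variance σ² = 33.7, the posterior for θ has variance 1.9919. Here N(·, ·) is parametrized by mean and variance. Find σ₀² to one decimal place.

Posterior precision equals prior precision plus data precision: 1/σ_n² = 1/σ₀² + n/σ².
So 1/σ₀² = 1/1.9919 − 13/33.7 = 0.502033 − 0.385757 = 0.116276.
Hence σ₀² = 1/0.116276 ≈ 8.6.

σ₀² = 8.6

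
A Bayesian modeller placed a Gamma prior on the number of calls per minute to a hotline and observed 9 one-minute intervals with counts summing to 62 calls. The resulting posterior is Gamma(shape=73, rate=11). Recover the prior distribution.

Gamma–Poisson conjugacy: posterior shape = α + Σxᵢ, posterior rate = β + n.
So α = 73 − 62 = 11 and β = 11 − 9 = 2.

Gamma(shape=11, rate=2)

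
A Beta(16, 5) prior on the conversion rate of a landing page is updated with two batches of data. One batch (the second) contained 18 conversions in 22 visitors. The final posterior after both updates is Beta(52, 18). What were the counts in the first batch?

18 conversions and 9 bounces

Because Beta–binomial updating is additive in the counts, the combined data contributed (α_post−α_prior, β_post−β_prior) successes and failures.
Total across both batches: 52−16=36 conversions, 18−5=13 bounces.
Subtract the second batch: 36−18=18 conversions and 13−4=9 bounces.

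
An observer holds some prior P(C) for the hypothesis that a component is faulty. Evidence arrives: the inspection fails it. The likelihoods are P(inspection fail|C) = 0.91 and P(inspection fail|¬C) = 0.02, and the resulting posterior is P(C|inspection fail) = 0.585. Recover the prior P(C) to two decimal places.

P(C) = 0.03

Bayes' rule in odds form gives O(C|E) = O(C)·[P(E|C)/P(E|¬C)], hence O(C) = O(C|E)/LR.
Posterior odds = 0.585/(1−0.585) = 1.4096. LR = 0.91/0.02 = 45.5000.
Prior odds = 1.4096/45.5000 = 0.0310, so P(C) = 0.0310/(1+0.0310) ≈ 0.03.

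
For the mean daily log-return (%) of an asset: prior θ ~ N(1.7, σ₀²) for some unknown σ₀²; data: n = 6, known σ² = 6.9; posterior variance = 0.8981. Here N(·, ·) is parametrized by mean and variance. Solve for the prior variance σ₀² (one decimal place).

For the Normal–Normal model with known σ², precisions add: τ_n = τ₀ + n/σ².
So 1/σ₀² = 1/0.8981 − 6/6.9 = 1.113462 − 0.869565 = 0.243897.
Hence σ₀² = 1/0.243897 ≈ 4.1.

σ₀² = 4.1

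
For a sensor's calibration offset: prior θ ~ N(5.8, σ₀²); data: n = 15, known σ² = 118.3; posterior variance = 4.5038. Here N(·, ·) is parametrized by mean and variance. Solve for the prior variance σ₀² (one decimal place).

σ₀² = 10.5

Posterior precision equals prior precision plus data precision: 1/σ_n² = 1/σ₀² + n/σ².
So 1/σ₀² = 1/4.5038 − 15/118.3 = 0.222035 − 0.126796 = 0.095239.
Hence σ₀² = 1/0.095239 ≈ 10.5.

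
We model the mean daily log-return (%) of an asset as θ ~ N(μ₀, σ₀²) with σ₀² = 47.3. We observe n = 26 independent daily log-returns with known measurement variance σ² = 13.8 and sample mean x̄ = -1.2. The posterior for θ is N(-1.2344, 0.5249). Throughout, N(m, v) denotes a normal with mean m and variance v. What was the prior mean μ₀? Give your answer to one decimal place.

The posterior mean is a precision-weighted average: μ_n = (τ₀μ₀ + τ_data·x̄)/(τ₀+τ_data), with τ₀=1/σ₀² and τ_data=n/σ².
Here τ₀ = 1/47.3 = 0.021142 and τ_data = 26/13.8 = 1.884058, so τ_n = 1.905200.
Rearranging for μ₀: μ₀ = (μ_n·τ_n − τ_data·x̄)/τ₀ = (-1.2344·1.905200 − 1.884058·-1.2) / 0.021142 = -0.090909/0.021142 ≈ -4.3.

μ₀ = -4.3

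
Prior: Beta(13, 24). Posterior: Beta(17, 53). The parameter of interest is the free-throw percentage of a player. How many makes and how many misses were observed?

4 makes and 29 misses

Under Beta–binomial conjugacy the posterior parameters are (α+s, β+f).
Match parameters: s=17−13=4, f=53−24=29.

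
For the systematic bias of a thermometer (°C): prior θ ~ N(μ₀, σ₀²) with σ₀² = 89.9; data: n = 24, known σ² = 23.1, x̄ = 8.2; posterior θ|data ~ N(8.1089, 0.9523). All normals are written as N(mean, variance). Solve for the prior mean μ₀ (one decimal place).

With known observation variance, the Normal–Normal posterior has precision τ_n = τ₀ + n/σ² and mean μ_n = (τ₀μ₀ + (n/σ²)x̄)/τ_n.
Here τ₀ = 1/89.9 = 0.011123 and τ_data = 24/23.1 = 1.038961, so τ_n = 1.050084.
Rearranging for μ₀: μ₀ = (μ_n·τ_n − τ_data·x̄)/τ₀ = (8.1089·1.050084 − 1.038961·8.2) / 0.011123 = -0.004454/0.011123 ≈ -0.4.

μ₀ = -0.4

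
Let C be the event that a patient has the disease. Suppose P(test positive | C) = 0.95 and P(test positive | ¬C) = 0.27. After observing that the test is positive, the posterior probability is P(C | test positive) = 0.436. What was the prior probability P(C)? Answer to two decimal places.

Bayes' rule in odds form gives O(C|E) = O(C)·[P(E|C)/P(E|¬C)], hence O(C) = O(C|E)/LR.
Posterior odds = 0.436/(1−0.436) = 0.7730. LR = 0.95/0.27 = 3.5185.
Prior odds = 0.7730/3.5185 = 0.2197, so P(C) = 0.2197/(1+0.2197) ≈ 0.18.

P(C) = 0.18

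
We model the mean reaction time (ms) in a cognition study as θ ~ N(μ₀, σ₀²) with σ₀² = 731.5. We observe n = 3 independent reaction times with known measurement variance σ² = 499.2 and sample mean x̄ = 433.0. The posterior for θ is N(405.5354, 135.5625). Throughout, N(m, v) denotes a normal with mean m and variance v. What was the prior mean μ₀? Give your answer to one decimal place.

The posterior mean is a precision-weighted average: μ_n = (τ₀μ₀ + τ_data·x̄)/(τ₀+τ_data), with τ₀=1/σ₀² and τ_data=n/σ².
Here τ₀ = 1/731.5 = 0.001367 and τ_data = 3/499.2 = 0.006010, so τ_n = 0.007377.
Rearranging for μ₀: μ₀ = (μ_n·τ_n − τ_data·x̄)/τ₀ = (405.5354·0.007377 − 0.006010·433.0) / 0.001367 = 0.389305/0.001367 ≈ 284.8.

μ₀ = 284.8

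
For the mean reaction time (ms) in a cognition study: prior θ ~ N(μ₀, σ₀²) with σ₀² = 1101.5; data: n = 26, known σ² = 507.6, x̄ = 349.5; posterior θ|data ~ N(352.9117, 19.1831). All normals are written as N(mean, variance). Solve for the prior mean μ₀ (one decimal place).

With known observation variance, the Normal–Normal posterior has precision τ_n = τ₀ + n/σ² and mean μ_n = (τ₀μ₀ + (n/σ²)x̄)/τ_n.
Here τ₀ = 1/1101.5 = 0.000908 and τ_data = 26/507.6 = 0.051221, so τ_n = 0.052129.
Rearranging for μ₀: μ₀ = (μ_n·τ_n − τ_data·x̄)/τ₀ = (352.9117·0.052129 − 0.051221·349.5) / 0.000908 = 0.495195/0.000908 ≈ 545.4.

μ₀ = 545.4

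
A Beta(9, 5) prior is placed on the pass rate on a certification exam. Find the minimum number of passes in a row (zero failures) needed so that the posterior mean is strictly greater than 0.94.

After k passes and 0 failures the posterior is Beta(9+k, 5), with mean (9+k)/(9+5+k).
Set (9+k)/(14+k) > 0.94 and solve: k > (0.94·14 − 9)/(1 − 0.94) = 69.333.
The smallest integer exceeding 69.333 is 70.

k = 70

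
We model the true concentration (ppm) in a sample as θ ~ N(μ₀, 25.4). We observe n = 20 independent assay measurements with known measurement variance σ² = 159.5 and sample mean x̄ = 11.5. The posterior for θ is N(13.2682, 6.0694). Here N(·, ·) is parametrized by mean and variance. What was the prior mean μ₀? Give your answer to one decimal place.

With known observation variance, the Normal–Normal posterior has precision τ_n = τ₀ + n/σ² and mean μ_n = (τ₀μ₀ + (n/σ²)x̄)/τ_n.
Here τ₀ = 1/25.4 = 0.039370 and τ_data = 20/159.5 = 0.125392, so τ_n = 0.164762.
Rearranging for μ₀: μ₀ = (μ_n·τ_n − τ_data·x̄)/τ₀ = (13.2682·0.164762 − 0.125392·11.5) / 0.039370 = 0.744087/0.039370 ≈ 18.9.

μ₀ = 18.9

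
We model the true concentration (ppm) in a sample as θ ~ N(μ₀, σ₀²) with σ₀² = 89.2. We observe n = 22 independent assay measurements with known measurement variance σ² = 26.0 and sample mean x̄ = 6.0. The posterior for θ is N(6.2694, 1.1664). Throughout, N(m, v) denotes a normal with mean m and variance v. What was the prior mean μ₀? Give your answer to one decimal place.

μ₀ = 26.6

The posterior mean is a precision-weighted average: μ_n = (τ₀μ₀ + τ_data·x̄)/(τ₀+τ_data), with τ₀=1/σ₀² and τ_data=n/σ².
Here τ₀ = 1/89.2 = 0.011211 and τ_data = 22/26.0 = 0.846154, so τ_n = 0.857365.
Rearranging for μ₀: μ₀ = (μ_n·τ_n − τ_data·x̄)/τ₀ = (6.2694·0.857365 − 0.846154·6.0) / 0.011211 = 0.298240/0.011211 ≈ 26.6.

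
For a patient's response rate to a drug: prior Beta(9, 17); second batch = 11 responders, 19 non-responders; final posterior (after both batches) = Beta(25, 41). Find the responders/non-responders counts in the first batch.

5 responders and 5 non-responders

Sequential conjugate updates are equivalent to a single update on the pooled data, so total successes = posterior α − prior α and total failures = posterior β − prior β.
Total across both batches: 25−9=16 responders, 41−17=24 non-responders.
Subtract the second batch: 16−11=5 responders and 24−19=5 non-responders.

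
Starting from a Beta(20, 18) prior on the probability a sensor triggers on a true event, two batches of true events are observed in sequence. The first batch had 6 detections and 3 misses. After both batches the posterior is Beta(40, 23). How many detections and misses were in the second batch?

14 detections and 2 misses

Sequential conjugate updates are equivalent to a single update on the pooled data, so total successes = posterior α − prior α and total failures = posterior β − prior β.
Total across both batches: 40−20=20 detections, 23−18=5 misses.
Subtract the first batch: 20−6=14 detections and 5−3=2 misses.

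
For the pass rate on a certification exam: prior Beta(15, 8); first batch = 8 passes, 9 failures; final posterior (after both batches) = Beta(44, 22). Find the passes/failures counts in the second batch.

21 passes and 5 failures

Because Beta–binomial updating is additive in the counts, the combined data contributed (α_post−α_prior, β_post−β_prior) successes and failures.
Total across both batches: 44−15=29 passes, 22−8=14 failures.
Subtract the first batch: 29−8=21 passes and 14−9=5 failures.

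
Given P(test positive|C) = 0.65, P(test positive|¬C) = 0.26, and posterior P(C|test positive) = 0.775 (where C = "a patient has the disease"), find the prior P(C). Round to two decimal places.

Bayes' rule in odds form gives O(C|E) = O(C)·[P(E|C)/P(E|¬C)], hence O(C) = O(C|E)/LR.
Posterior odds = 0.775/(1−0.775) = 3.4444. LR = 0.65/0.26 = 2.5000.
Prior odds = 3.4444/2.5000 = 1.3778, so P(C) = 1.3778/(1+1.3778) ≈ 0.58.

P(C) = 0.58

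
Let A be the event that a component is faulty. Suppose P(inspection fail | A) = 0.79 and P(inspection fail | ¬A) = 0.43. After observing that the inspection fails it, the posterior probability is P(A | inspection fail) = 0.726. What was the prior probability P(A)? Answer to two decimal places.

Bayes' rule in odds form gives O(A|E) = O(A)·[P(E|A)/P(E|¬A)], hence O(A) = O(A|E)/LR.
Posterior odds = 0.726/(1−0.726) = 2.6496. LR = 0.79/0.43 = 1.8372.
Prior odds = 2.6496/1.8372 = 1.4422, so P(A) = 1.4422/(1+1.4422) ≈ 0.59.

P(A) = 0.59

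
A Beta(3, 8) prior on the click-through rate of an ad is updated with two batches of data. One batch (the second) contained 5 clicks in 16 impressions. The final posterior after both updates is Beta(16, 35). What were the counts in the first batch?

Because Beta–binomial updating is additive in the counts, the combined data contributed (α_post−α_prior, β_post−β_prior) successes and failures.
Total across both batches: 16−3=13 clicks, 35−8=27 non-clicks.
Subtract the second batch: 13−5=8 clicks and 27−11=16 non-clicks.

8 clicks and 16 non-clicks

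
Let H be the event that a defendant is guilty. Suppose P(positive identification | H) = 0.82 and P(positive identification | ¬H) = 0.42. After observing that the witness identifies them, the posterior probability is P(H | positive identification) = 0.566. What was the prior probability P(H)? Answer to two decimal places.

P(H) = 0.40

Bayes' rule in odds form gives O(H|E) = O(H)·[P(E|H)/P(E|¬H)], hence O(H) = O(H|E)/LR.
Posterior odds = 0.566/(1−0.566) = 1.3041. LR = 0.82/0.42 = 1.9524.
Prior odds = 1.3041/1.9524 = 0.6679, so P(H) = 0.6679/(1+0.6679) ≈ 0.40.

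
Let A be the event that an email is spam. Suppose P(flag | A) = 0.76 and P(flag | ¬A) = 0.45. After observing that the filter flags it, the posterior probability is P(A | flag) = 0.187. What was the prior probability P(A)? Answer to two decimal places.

P(A) = 0.12

In odds form, posterior odds = prior odds × likelihood ratio, so prior odds = posterior odds ÷ LR.
Posterior odds = 0.187/(1−0.187) = 0.2300. LR = 0.76/0.45 = 1.6889.
Prior odds = 0.2300/1.6889 = 0.1362, so P(A) = 0.1362/(1+0.1362) ≈ 0.12.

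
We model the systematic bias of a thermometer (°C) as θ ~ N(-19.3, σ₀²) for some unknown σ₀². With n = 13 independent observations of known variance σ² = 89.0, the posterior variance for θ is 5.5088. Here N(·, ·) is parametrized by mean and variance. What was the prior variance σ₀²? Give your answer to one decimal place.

Posterior precision equals prior precision plus data precision: 1/σ_n² = 1/σ₀² + n/σ².
So 1/σ₀² = 1/5.5088 − 13/89.0 = 0.181528 − 0.146067 = 0.035461.
Hence σ₀² = 1/0.035461 ≈ 28.2.

σ₀² = 28.2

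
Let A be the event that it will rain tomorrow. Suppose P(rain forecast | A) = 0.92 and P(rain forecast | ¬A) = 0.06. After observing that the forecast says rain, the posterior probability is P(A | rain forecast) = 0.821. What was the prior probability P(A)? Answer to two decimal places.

In odds form, posterior odds = prior odds × likelihood ratio, so prior odds = posterior odds ÷ LR.
Posterior odds = 0.821/(1−0.821) = 4.5866. LR = 0.92/0.06 = 15.3333.
Prior odds = 4.5866/15.3333 = 0.2991, so P(A) = 0.2991/(1+0.2991) ≈ 0.23.

P(A) = 0.23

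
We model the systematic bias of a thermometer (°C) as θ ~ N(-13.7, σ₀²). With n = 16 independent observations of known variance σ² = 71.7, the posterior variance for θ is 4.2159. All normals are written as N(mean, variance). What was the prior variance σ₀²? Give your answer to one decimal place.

σ₀² = 71.2

For the Normal–Normal model with known σ², precisions add: τ_n = τ₀ + n/σ².
So 1/σ₀² = 1/4.2159 − 16/71.7 = 0.237197 − 0.223152 = 0.014045.
Hence σ₀² = 1/0.014045 ≈ 71.2.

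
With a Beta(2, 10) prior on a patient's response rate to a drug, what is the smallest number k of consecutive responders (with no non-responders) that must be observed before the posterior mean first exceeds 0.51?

After k responders and 0 non-responders the posterior is Beta(2+k, 10), with mean (2+k)/(2+10+k).
Set (2+k)/(12+k) > 0.51 and solve: k > (0.51·12 − 2)/(1 − 0.51) = 8.408.
The smallest integer exceeding 8.408 is 9, and checking k=9: (11)/(21) = 0.5238 > 0.51.

k = 9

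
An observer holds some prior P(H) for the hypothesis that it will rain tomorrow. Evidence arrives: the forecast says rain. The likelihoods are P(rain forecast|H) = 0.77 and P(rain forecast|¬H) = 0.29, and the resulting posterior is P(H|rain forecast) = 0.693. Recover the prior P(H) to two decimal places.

Bayes' rule in odds form gives O(H|E) = O(H)·[P(E|H)/P(E|¬H)], hence O(H) = O(H|E)/LR.
Posterior odds = 0.693/(1−0.693) = 2.2573. LR = 0.77/0.29 = 2.6552.
Prior odds = 2.2573/2.6552 = 0.8501, so P(H) = 0.8501/(1+0.8501) ≈ 0.46.

P(H) = 0.46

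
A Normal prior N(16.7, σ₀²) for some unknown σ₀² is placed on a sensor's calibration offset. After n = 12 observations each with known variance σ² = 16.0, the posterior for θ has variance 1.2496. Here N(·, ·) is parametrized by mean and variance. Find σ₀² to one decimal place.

σ₀² = 19.9

For the Normal–Normal model with known σ², precisions add: τ_n = τ₀ + n/σ².
So 1/σ₀² = 1/1.2496 − 12/16.0 = 0.800256 − 0.750000 = 0.050256.
Hence σ₀² = 1/0.050256 ≈ 19.9.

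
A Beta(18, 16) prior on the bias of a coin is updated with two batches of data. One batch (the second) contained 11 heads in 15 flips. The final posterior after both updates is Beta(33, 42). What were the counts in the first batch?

Because Beta–binomial updating is additive in the counts, the combined data contributed (α_post−α_prior, β_post−β_prior) successes and failures.
Total across both batches: 33−18=15 heads, 42−16=26 tails.
Subtract the second batch: 15−11=4 heads and 26−4=22 tails.

4 heads and 22 tails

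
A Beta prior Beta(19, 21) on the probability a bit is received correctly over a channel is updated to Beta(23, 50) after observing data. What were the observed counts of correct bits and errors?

4 correct bits and 29 errors

Beta is conjugate to the binomial likelihood: posterior = Beta(α+s, β+f).
Match parameters: s=23−19=4, f=50−21=29.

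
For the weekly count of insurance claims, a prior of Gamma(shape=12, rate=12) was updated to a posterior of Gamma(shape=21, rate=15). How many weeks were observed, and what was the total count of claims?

A Gamma(α, β) prior (rate parametrization) on a Poisson rate with n observations summing to S gives posterior Gamma(α+S, β+n).
Matching: Σxᵢ = 21 − 12 = 9 and n = 15 − 12 = 3.

n = 3 weeks with total 9 claims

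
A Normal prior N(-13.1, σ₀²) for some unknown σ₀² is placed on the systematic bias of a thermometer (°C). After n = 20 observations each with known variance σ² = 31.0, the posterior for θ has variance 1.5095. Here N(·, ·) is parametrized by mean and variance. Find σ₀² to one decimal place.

Posterior precision equals prior precision plus data precision: 1/σ_n² = 1/σ₀² + n/σ².
So 1/σ₀² = 1/1.5095 − 20/31.0 = 0.662471 − 0.645161 = 0.017310.
Hence σ₀² = 1/0.017310 ≈ 57.8.

σ₀² = 57.8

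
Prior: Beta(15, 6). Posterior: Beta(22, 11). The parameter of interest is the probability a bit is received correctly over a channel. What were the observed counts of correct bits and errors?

Beta is conjugate to the binomial likelihood: posterior = Beta(a+s, b+f).
Match parameters: s=22−15=7, f=11−6=5.

7 correct bits and 5 errors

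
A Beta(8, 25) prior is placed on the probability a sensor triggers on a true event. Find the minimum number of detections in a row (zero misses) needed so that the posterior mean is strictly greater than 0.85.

After k detections and 0 misses the posterior is Beta(8+k, 25), with mean (8+k)/(8+25+k).
Set (8+k)/(33+k) > 0.85 and solve: k > (0.85·33 − 8)/(1 − 0.85) = 133.667.
The smallest integer exceeding 133.667 is 134, and checking k=134: (142)/(167) = 0.8503 > 0.85.

k = 134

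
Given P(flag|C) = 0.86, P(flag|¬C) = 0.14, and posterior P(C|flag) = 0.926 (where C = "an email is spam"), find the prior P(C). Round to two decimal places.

P(C) = 0.67

Bayes' rule in odds form gives O(C|E) = O(C)·[P(E|C)/P(E|¬C)], hence O(C) = O(C|E)/LR.
Posterior odds = 0.926/(1−0.926) = 12.5135. LR = 0.86/0.14 = 6.1429.
Prior odds = 12.5135/6.1429 = 2.0371, so P(C) = 2.0371/(1+2.0371) ≈ 0.67.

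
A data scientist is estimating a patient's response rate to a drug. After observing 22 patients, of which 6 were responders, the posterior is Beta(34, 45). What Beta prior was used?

Beta is conjugate to the binomial likelihood: posterior = Beta(a+s, b+f).
Subtract the data counts: 34−6=28, 45−16=29.

Beta(28, 29)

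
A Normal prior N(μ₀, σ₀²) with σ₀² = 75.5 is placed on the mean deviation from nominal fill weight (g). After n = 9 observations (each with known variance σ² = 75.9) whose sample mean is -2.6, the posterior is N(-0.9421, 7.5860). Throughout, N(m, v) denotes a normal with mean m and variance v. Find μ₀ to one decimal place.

μ₀ = 13.9

With known observation variance, the Normal–Normal posterior has precision τ_n = τ₀ + n/σ² and mean μ_n = (τ₀μ₀ + (n/σ²)x̄)/τ_n.
Here τ₀ = 1/75.5 = 0.013245 and τ_data = 9/75.9 = 0.118577, so τ_n = 0.131822.
Rearranging for μ₀: μ₀ = (μ_n·τ_n − τ_data·x̄)/τ₀ = (-0.9421·0.131822 − 0.118577·-2.6) / 0.013245 = 0.184111/0.013245 ≈ 13.9.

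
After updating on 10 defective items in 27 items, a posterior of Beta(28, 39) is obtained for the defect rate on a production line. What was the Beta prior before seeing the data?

Beta(18, 22)

Beta is conjugate to the binomial likelihood: posterior = Beta(a+s, b+f).
So a = 28 − 10 = 18 and b = 39 − 17 = 22.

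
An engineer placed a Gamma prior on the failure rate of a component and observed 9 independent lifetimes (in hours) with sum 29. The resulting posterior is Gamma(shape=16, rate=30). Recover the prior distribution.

Gamma(shape=7, rate=1)

For an exponential likelihood with a Gamma(α, β) prior on the rate, n observations with total T give posterior Gamma(α+n, β+T).
So α = 16 − 9 = 7 and β = 30 − 29 = 1.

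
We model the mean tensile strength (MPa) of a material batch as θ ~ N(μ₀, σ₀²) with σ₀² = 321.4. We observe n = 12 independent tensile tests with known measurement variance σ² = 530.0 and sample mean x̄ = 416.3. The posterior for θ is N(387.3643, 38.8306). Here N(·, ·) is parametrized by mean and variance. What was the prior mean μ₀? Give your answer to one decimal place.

μ₀ = 176.8

The posterior mean is a precision-weighted average: μ_n = (τ₀μ₀ + τ_data·x̄)/(τ₀+τ_data), with τ₀=1/σ₀² and τ_data=n/σ².
Here τ₀ = 1/321.4 = 0.003111 and τ_data = 12/530.0 = 0.022642, so τ_n = 0.025753.
Rearranging for μ₀: μ₀ = (μ_n·τ_n − τ_data·x̄)/τ₀ = (387.3643·0.025753 − 0.022642·416.3) / 0.003111 = 0.549928/0.003111 ≈ 176.8.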